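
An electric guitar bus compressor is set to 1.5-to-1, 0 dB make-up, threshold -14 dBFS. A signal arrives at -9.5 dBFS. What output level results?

-11 dBFS

Overshoot: -9.5 − (-14) = 4.5 dB.
The 4.5 dB excess becomes 3 dB after 1.5:1 reduction.
So the level is -14 + 3 = -11 dBFS.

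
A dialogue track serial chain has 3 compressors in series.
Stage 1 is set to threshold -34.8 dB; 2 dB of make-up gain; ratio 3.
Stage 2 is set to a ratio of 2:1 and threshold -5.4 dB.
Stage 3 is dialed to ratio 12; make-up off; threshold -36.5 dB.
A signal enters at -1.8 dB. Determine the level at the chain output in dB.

-35.275 dB

Stage 1: -1.8 dB is 33 dB over -34.8 dB; at 3:1 that becomes 11 dB over, giving -23.8 dB; +2 dB make-up → -21.8 dB.
Stage 2: -21.8 dB is at or below the -5.4 dB threshold — no compression; output -21.8 dB.
Stage 3: 14.7 dB above -36.5 dB, reduced 12:1 to 1.225 dB above → -35.275 dB.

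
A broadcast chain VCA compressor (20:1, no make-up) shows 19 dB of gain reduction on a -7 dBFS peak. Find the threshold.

Input is 20 dB above T (since output overshoot × R = input overshoot: (-26 − T)·20 = -7 − T gives T = -27 dBFS).
Check: -27 + (-7 − (-27))/20 = -27 + 1 = -26 dBFS. ✓

-27 dBFS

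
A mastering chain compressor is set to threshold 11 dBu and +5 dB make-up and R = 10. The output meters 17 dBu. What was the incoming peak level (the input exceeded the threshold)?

21 dBu

Before make-up, the level was 17 − 5 = 12 dBu.
That's 1 dB above the 11 dBu threshold.
Before 10:1 compression the overshoot was 1 × 10 = 10 dB, so input = 11 + 10 = 21 dBu.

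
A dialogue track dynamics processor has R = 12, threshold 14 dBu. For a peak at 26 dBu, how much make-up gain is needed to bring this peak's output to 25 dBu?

Without make-up, output = threshold + overshoot/12 = 14 + 1 = 15 dBu.
Gap to target: 10 dB.

10 dB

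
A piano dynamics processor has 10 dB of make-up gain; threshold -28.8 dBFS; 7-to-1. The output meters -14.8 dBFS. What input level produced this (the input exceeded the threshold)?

-0.8 dBFS

Remove make-up: -14.8 − 10 = -24.8 dBFS.
The compressed level sits -24.8 − (-28.8) = 4 dB over threshold.
Input overshoot = R × output overshoot = 28 dB → input = -28.8 + 28 = -0.8 dBFS.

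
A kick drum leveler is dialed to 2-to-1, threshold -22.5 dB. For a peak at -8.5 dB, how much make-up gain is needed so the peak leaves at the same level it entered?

7 dB

Overshoot 14 dB → 14/2 = 7 dB after compression, so the compressed level is -22.5 + 7 = -15.5 dB.
Make-up = target − compressed = -8.5 − (-15.5) = 7 dB.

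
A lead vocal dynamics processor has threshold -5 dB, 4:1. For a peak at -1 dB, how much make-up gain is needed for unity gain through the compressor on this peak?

3 dB

The peak compresses to -5 + 4/4 = -4 dB.
To reach -1 dB requires -1 − (-4) = 3 dB of make-up.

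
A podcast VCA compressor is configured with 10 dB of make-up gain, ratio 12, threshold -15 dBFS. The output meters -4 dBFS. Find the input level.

Before make-up, the level was -4 − 10 = -14 dBFS.
The compressed level sits -14 − (-15) = 1 dB over threshold.
Undo the ratio: input overshoot = 1 × 12 = 12 dB, giving input = -3 dBFS.

-3 dBFS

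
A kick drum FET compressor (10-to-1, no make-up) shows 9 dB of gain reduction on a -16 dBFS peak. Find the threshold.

-26 dBFS

Gain reduction = -16 − (-25) = 9 dB; output overshoot = GR / (R − 1) = 9 / 9 = 1 dB.
Threshold = output − output overshoot = -25 − 1 = -26 dBFS.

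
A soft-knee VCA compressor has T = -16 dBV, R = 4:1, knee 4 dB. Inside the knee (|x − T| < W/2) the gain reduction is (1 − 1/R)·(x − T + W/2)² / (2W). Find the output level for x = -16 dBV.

-16.375 dBV

x − T + W/2 = -16 − (-16) + 2 = 2.
GR = (1 − 1/4) × 2² / 8 = 0.75 × 4 / 8 = 0.375 dB.
Output = -16 − 0.375 = -16.375 dBV.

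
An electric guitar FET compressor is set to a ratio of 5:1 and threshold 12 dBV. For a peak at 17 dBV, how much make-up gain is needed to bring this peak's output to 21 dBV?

The peak compresses to 12 + 5/5 = 13 dBV.
To reach 21 dBV requires 21 − 13 = 8 dB of make-up.

8 dB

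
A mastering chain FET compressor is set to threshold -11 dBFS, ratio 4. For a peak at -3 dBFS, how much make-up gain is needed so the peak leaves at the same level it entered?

The peak compresses to -11 + 8/4 = -9 dBFS.
To reach -3 dBFS requires -3 − (-9) = 6 dB of make-up.

6 dB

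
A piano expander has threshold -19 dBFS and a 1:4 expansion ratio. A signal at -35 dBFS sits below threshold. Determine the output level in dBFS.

-83 dBFS

Undershoot = (-19) − (-35) = 16 dB.
At 1:4, that expands to 64 dB under threshold.
Output = -19 − 64 = -83 dBFS.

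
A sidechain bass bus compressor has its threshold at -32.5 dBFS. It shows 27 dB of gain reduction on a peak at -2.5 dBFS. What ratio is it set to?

10:1

Input overshoot = -2.5 − (-32.5) = 30 dB.
Output overshoot = 30 − 27 = 3 dB.
Ratio = input overshoot / output overshoot = 30 / 3 = 10.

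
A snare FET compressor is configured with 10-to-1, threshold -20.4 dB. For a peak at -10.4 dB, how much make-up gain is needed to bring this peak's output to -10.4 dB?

Without make-up, output = threshold + overshoot/10 = -20.4 + 1 = -19.4 dB.
Gap to target: 9 dB.

9 dB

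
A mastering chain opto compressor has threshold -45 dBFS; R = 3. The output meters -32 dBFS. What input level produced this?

The compressed level sits -32 − (-45) = 13 dB over threshold.
Before 3:1 compression the overshoot was 13 × 3 = 39 dB, so input = -45 + 39 = -6 dBFS.

-6 dBFS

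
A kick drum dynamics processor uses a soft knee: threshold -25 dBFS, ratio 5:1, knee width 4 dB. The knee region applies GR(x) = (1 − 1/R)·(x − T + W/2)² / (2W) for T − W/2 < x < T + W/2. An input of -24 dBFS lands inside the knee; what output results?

-24.9 dBFS

x − T + W/2 = -24 − (-25) + 2 = 3.
GR = (1 − 1/5) × 3² / 8 = 0.8 × 9 / 8 = 0.9 dB.
Output = -24 − 0.9 = -24.9 dBFS.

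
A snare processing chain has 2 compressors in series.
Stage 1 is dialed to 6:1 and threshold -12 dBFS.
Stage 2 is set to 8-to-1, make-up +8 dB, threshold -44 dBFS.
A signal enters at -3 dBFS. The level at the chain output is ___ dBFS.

Stage 1: overshoot 9 dB → 9/6 = 1.5 dB → -10.5 dBFS.
Stage 2: -10.5 dBFS is 33.5 dB over -44 dBFS; at 8:1 that becomes 4.1875 dB over, giving -39.8125 dBFS; +8 dB make-up → -31.8125 dBFS.

-31.8125 dBFS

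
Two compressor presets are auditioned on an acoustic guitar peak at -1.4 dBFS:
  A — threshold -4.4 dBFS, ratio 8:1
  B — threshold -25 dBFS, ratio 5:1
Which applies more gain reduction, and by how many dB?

B, by 16.255 dB

A: 3 dB over, compressed to 0.375 dB over, so 2.625 dB of GR.
B: 23.6 dB over, compressed to 4.72 dB over, so 18.88 dB of GR.
B reduces 16.255 dB more.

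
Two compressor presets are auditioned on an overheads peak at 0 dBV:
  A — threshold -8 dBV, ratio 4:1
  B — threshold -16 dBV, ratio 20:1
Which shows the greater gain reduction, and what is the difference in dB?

A: overshoot 8 dB → output overshoot 2 dB → GR 6 dB.
B: overshoot 16 dB → output overshoot 0.8 dB → GR 15.2 dB.
Difference: 9.2 dB in favour of B.

B, by 9.2 dB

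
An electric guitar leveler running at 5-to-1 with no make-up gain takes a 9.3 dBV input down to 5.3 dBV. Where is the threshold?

4.3 dBV

Gain reduction = 9.3 − 5.3 = 4 dB; output overshoot = GR / (R − 1) = 4 / 4 = 1 dB.
Threshold = output − output overshoot = 5.3 − 1 = 4.3 dBV.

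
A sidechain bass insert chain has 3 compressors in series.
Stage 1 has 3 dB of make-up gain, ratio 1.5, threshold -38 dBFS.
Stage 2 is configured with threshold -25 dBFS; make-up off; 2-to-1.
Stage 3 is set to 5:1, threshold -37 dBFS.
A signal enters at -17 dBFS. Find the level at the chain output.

-34.2 dBFS

Stage 1: overshoot 21 dB → 21/1.5 = 14 dB → -24 dBFS; +3 dB make-up → -21 dBFS.
Stage 2: 4 dB above -25 dBFS, reduced 2:1 to 2 dB above → -23 dBFS.
Stage 3: 14 dB above -37 dBFS, reduced 5:1 to 2.8 dB above → -34.2 dBFS.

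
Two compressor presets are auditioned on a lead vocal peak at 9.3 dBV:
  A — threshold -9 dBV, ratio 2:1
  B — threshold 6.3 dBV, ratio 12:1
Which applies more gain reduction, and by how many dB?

A: GR = 18.3 − 18.3/2 = 9.15 dB.
B: GR = 3 − 3/12 = 2.75 dB.
A reduces 6.4 dB more.

A, by 6.4 dB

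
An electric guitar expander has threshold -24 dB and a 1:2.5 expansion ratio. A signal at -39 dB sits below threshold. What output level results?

-61.5 dB

The input is 15 dB below the -24 dB threshold.
A 1:2.5 expander multiplies undershoot by 2.5: 15 × 2.5 = 37.5 dB below threshold.
Output = -24 − 37.5 = -61.5 dB.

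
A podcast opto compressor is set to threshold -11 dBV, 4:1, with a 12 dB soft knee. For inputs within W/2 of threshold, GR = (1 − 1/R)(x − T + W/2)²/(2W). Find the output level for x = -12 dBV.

-12.78125 dBV

x − T + W/2 = -12 − (-11) + 6 = 5.
GR = (1 − 1/4) × 5² / 24 = 0.75 × 25 / 24 = 0.78125 dB.
Output = -12 − 0.78125 = -12.78125 dBV.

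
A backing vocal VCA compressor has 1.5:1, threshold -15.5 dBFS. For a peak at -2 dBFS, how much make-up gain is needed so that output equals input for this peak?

4.5 dB

Overshoot 13.5 dB → 13.5/1.5 = 9 dB after compression, so the compressed level is -15.5 + 9 = -6.5 dBFS.
Make-up = target − compressed = -2 − (-6.5) = 4.5 dB.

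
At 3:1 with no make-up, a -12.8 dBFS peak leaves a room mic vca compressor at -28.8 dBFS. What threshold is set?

-36.8 dBFS

Let T be the threshold. Output overshoot = (input overshoot)/R, so -28.8 − T = (-12.8 − T)/3.
3·(-28.8 − T) = -12.8 − T → 2·T = -86.4 − (-12.8) = -73.6.
T = -73.6/2 = -36.8 dBFS.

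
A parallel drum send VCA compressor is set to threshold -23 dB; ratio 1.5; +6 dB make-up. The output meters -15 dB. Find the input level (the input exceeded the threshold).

Remove make-up: -15 − 6 = -21 dB.
That's 2 dB above the -23 dB threshold.
Input overshoot = R × output overshoot = 3 dB → input = -23 + 3 = -20 dB.

-20 dB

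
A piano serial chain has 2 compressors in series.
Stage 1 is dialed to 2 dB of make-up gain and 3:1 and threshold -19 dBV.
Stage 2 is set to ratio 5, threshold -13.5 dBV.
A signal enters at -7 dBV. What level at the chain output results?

Stage 1: 12 dB above -19 dBV, reduced 3:1 to 4 dB above → -15 dBV; +2 dB make-up → -13 dBV.
Stage 2: -13 dBV is 0.5 dB over -13.5 dBV; at 5:1 that becomes 0.1 dB over, giving -13.4 dBV.

-13.4 dBV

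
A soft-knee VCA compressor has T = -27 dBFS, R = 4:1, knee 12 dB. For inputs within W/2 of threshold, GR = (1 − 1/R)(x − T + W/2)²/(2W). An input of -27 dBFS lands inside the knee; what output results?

-28.125 dBFS

x − T + W/2 = -27 − (-27) + 6 = 6.
GR = (1 − 1/4) × 6² / 24 = 0.75 × 36 / 24 = 1.125 dB.
Output = -27 − 1.125 = -28.125 dBFS.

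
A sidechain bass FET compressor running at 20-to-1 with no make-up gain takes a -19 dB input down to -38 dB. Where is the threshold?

-39 dB

Gain reduction = -19 − (-38) = 19 dB; output overshoot = GR / (R − 1) = 19 / 19 = 1 dB.
Threshold = output − output overshoot = -38 − 1 = -39 dB.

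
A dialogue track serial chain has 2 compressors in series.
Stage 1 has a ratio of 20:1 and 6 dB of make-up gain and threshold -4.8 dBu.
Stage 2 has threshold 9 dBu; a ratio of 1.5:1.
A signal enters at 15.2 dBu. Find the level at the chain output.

Stage 1: 20 dB above -4.8 dBu, reduced 20:1 to 1 dB above → -3.8 dBu; +6 dB make-up → 2.2 dBu.
Stage 2: below threshold (2.2 ≤ 9); passes unchanged; output 2.2 dBu.

2.2 dBu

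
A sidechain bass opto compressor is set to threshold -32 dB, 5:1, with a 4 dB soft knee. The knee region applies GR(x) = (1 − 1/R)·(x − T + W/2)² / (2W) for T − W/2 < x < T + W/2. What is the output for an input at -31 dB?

x − T + W/2 = -31 − (-32) + 2 = 3.
GR = (1 − 1/5) × 3² / 8 = 0.8 × 9 / 8 = 0.9 dB.
Output = -31 − 0.9 = -31.9 dB.

-31.9 dB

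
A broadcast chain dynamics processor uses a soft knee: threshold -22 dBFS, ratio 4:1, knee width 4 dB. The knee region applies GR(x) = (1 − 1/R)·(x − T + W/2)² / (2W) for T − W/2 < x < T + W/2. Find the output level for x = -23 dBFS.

x − T + W/2 = -23 − (-22) + 2 = 1.
GR = (1 − 1/4) × 1² / 8 = 0.75 × 1 / 8 = 0.09375 dB.
Output = -23 − 0.09375 = -23.09375 dBFS.

-23.09375 dBFS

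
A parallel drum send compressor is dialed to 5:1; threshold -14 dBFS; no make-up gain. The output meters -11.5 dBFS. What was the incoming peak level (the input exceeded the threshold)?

The compressed level sits -11.5 − (-14) = 2.5 dB over threshold.
Before 5:1 compression the overshoot was 2.5 × 5 = 12.5 dB, so input = -14 + 12.5 = -1.5 dBFS.

-1.5 dBFS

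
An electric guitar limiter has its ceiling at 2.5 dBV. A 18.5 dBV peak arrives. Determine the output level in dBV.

2.5 dBV

At ∞:1, everything above 2.5 dBV is held at the ceiling.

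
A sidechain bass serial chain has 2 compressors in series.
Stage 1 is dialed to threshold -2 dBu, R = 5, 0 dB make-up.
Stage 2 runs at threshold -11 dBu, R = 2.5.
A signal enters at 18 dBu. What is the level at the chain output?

-5.8 dBu

Stage 1: 18 dBu is 20 dB over -2 dBu; at 5:1 that becomes 4 dB over, giving 2 dBu.
Stage 2: 2 dBu is 13 dB over -11 dBu; at 2.5:1 that becomes 5.2 dB over, giving -5.8 dBu.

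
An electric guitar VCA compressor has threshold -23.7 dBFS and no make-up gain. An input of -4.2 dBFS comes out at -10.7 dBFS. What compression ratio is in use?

1.5:1

Input overshoot = -4.2 − (-23.7) = 19.5 dB; output overshoot = -10.7 − (-23.7) = 13 dB.
Ratio = 19.5 / 13 = 1.5.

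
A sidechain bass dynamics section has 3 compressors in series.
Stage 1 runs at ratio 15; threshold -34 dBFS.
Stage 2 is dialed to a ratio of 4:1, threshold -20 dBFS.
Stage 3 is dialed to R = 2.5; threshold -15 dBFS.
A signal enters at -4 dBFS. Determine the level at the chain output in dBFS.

-32 dBFS

Stage 1: 30 dB above -34 dBFS, reduced 15:1 to 2 dB above → -32 dBFS.
Stage 2: -32 dBFS is at or below the -20 dBFS threshold — no compression; output -32 dBFS.
Stage 3: -32 dBFS is at or below the -15 dBFS threshold — no compression; output -32 dBFS.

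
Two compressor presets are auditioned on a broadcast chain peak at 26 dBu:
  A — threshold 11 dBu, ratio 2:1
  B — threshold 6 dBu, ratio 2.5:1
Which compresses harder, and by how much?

B, by 4.5 dB

A: 15 dB over, compressed to 7.5 dB over, so 7.5 dB of GR.
B: 20 dB over, compressed to 8 dB over, so 12 dB of GR.
Difference: 4.5 dB in favour of B.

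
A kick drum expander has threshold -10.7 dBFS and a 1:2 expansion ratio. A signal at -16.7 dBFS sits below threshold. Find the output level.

Undershoot = (-10.7) − (-16.7) = 6 dB.
At 1:2, that expands to 12 dB under threshold.
Output = -10.7 − 12 = -22.7 dBFS.

-22.7 dBFS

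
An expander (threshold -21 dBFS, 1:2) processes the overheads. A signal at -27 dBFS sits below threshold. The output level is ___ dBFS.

Below threshold, a 1:2 expander applies gain = (2−1)×(T − x) of attenuation.
(2−1) × 6 = 6 dB, so output = -27 − 6 = -33 dBFS.

-33 dBFS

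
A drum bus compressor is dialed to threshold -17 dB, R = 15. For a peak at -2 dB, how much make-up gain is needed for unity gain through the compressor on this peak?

14 dB

The peak compresses to -17 + 15/15 = -16 dB.
To reach -2 dB requires -2 − (-16) = 14 dB of make-up.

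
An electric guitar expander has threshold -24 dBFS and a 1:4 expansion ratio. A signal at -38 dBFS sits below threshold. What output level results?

Undershoot = (-24) − (-38) = 14 dB.
At 1:4, that expands to 56 dB under threshold.
Output = -24 − 56 = -80 dBFS.

-80 dBFS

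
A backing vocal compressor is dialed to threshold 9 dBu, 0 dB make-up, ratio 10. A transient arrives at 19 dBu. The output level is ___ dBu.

10 dBu

The input is 10 dB above the 9 dBu threshold.
At 10:1 the overshoot is divided by 10, leaving 1 dB above threshold.
Output = 9 + 1 = 10 dBu.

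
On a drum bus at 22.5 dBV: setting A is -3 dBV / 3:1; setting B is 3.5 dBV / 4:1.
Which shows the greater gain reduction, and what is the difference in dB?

A, by 2.75 dB

A: 25.5 dB over, compressed to 8.5 dB over, so 17 dB of GR.
B: 19 dB over, compressed to 4.75 dB over, so 14.25 dB of GR.
Difference: 2.75 dB in favour of A.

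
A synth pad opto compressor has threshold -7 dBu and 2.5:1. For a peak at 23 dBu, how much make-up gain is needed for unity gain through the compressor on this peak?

Overshoot 30 dB → 30/2.5 = 12 dB after compression, so the compressed level is -7 + 12 = 5 dBu.
Make-up = target − compressed = 23 − 5 = 18 dB.

18 dB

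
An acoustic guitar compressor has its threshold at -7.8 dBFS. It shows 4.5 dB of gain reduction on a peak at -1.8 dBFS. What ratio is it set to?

Input overshoot = -1.8 − (-7.8) = 6 dB.
Output overshoot = 6 − 4.5 = 1.5 dB.
Ratio = input overshoot / output overshoot = 6 / 1.5 = 4.

4:1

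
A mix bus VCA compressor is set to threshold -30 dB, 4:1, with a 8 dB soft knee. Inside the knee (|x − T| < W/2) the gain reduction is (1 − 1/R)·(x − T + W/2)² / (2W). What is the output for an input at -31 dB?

x − T + W/2 = -31 − (-30) + 4 = 3.
GR = (1 − 1/4) × 3² / 16 = 0.75 × 9 / 16 = 0.421875 dB.
Output = -31 − 0.421875 = -31.421875 dB.

-31.421875 dB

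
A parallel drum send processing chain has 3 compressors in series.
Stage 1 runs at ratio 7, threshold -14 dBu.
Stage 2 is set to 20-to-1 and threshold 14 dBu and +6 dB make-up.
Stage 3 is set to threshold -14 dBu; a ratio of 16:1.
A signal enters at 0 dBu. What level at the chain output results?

Stage 1: 0 dBu is 14 dB over -14 dBu; at 7:1 that becomes 2 dB over, giving -12 dBu.
Stage 2: below threshold (-12 ≤ 14); passes unchanged; make-up brings it to -6 dBu.
Stage 3: -6 dBu is 8 dB over -14 dBu; at 16:1 that becomes 0.5 dB over, giving -13.5 dBu.

-13.5 dBu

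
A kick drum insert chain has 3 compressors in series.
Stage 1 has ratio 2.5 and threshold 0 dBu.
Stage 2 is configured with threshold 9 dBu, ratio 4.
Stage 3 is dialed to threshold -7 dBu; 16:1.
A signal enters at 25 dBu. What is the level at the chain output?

Stage 1: 25 dBu is 25 dB over 0 dBu; at 2.5:1 that becomes 10 dB over, giving 10 dBu.
Stage 2: 1 dB above 9 dBu, reduced 4:1 to 0.25 dB above → 9.25 dBu.
Stage 3: 16.25 dB above -7 dBu, reduced 16:1 to 1.015625 dB above → -5.984375 dBu.

-5.984375 dBu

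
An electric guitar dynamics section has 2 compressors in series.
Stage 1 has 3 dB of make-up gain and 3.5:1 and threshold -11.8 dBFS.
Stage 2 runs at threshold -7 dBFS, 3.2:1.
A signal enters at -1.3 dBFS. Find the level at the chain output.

-6.625 dBFS

Stage 1: overshoot 10.5 dB → 10.5/3.5 = 3 dB → -8.8 dBFS; +3 dB make-up → -5.8 dBFS.
Stage 2: 1.2 dB above -7 dBFS, reduced 3.2:1 to 0.375 dB above → -6.625 dBFS.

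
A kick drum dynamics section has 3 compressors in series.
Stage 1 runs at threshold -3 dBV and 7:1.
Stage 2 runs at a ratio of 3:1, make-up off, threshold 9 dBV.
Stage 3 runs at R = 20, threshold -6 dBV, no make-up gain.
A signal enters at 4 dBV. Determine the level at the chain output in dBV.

Stage 1: 4 dBV is 7 dB over -3 dBV; at 7:1 that becomes 1 dB over, giving -2 dBV.
Stage 2: -2 dBV is at or below the 9 dBV threshold — no compression; output -2 dBV.
Stage 3: 4 dB above -6 dBV, reduced 20:1 to 0.2 dB above → -5.8 dBV.

-5.8 dBV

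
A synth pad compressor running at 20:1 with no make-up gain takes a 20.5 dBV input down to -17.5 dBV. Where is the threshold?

-19.5 dBV

Input is 40 dB above T (since output overshoot × R = input overshoot: (-17.5 − T)·20 = 20.5 − T gives T = -19.5 dBV).
Check: -19.5 + (20.5 − (-19.5))/20 = -19.5 + 2 = -17.5 dBV. ✓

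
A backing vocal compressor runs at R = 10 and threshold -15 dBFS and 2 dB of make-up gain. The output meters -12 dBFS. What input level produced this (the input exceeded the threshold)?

Before make-up, the level was -12 − 2 = -14 dBFS.
The compressed level sits -14 − (-15) = 1 dB over threshold.
Undo the ratio: input overshoot = 1 × 10 = 10 dB, giving input = -5 dBFS.

-5 dBFS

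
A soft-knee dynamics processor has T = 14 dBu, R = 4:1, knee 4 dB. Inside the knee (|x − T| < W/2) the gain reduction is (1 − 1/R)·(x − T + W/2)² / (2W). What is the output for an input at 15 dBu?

x − T + W/2 = 15 − 14 + 2 = 3.
GR = (1 − 1/4) × 3² / 8 = 0.75 × 9 / 8 = 0.84375 dB.
Output = 15 − 0.84375 = 14.15625 dBu.

14.15625 dBu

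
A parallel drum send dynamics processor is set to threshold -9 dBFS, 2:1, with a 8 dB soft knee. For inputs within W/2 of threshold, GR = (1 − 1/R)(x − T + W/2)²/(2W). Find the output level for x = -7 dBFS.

-8.125 dBFS

x − T + W/2 = -7 − (-9) + 4 = 6.
GR = (1 − 1/2) × 6² / 16 = 0.5 × 36 / 16 = 1.125 dB.
Output = -7 − 1.125 = -8.125 dBFS.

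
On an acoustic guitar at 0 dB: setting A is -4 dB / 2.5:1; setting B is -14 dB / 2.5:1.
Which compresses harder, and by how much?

A: 4 dB over, compressed to 1.6 dB over, so 2.4 dB of GR.
B: 14 dB over, compressed to 5.6 dB over, so 8.4 dB of GR.
B reduces 6 dB more.

B, by 6 dB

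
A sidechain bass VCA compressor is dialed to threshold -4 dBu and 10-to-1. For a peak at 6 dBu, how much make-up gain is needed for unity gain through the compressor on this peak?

9 dB

The peak compresses to -4 + 10/10 = -3 dBu.
To reach 6 dBu requires 6 − (-3) = 9 dB of make-up.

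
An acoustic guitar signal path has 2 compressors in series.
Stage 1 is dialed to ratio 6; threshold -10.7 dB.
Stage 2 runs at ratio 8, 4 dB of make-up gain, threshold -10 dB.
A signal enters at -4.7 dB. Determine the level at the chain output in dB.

Stage 1: 6 dB above -10.7 dB, reduced 6:1 to 1 dB above → -9.7 dB.
Stage 2: overshoot 0.3 dB → 0.3/8 = 0.0375 dB → -9.9625 dB; +4 dB make-up → -5.9625 dB.

-5.9625 dB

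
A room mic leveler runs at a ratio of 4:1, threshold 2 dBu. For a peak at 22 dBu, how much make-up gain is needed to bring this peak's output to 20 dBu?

13 dB

Overshoot 20 dB → 20/4 = 5 dB after compression, so the compressed level is 2 + 5 = 7 dBu.
Make-up = target − compressed = 20 − 7 = 13 dB.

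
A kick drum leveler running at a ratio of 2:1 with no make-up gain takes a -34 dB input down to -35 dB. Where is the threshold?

Gain reduction = -34 − (-35) = 1 dB; output overshoot = GR / (R − 1) = 1 / 1 = 1 dB.
Threshold = output − output overshoot = -35 − 1 = -36 dB.

-36 dB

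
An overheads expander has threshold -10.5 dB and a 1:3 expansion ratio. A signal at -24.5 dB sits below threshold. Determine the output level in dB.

Undershoot = (-10.5) − (-24.5) = 14 dB.
At 1:3, that expands to 42 dB under threshold.
Output = -10.5 − 42 = -52.5 dB.

-52.5 dB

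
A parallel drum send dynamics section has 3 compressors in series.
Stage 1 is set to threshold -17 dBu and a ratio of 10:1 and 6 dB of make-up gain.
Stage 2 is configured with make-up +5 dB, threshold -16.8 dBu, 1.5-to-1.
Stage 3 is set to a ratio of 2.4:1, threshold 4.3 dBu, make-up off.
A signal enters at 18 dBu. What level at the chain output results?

Stage 1: 18 dBu is 35 dB over -17 dBu; at 10:1 that becomes 3.5 dB over, giving -13.5 dBu; +6 dB make-up → -7.5 dBu.
Stage 2: 9.3 dB above -16.8 dBu, reduced 1.5:1 to 6.2 dB above → -10.6 dBu; +5 dB make-up → -5.6 dBu.
Stage 3: below threshold (-5.6 ≤ 4.3); passes unchanged; output -5.6 dBu.

-5.6 dBu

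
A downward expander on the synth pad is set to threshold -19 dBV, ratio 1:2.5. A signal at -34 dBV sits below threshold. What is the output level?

Undershoot = (-19) − (-34) = 15 dB.
At 1:2.5, that expands to 37.5 dB under threshold.
Output = -19 − 37.5 = -56.5 dBV.

-56.5 dBV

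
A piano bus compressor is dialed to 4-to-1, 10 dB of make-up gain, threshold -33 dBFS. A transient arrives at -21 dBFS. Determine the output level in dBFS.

-20 dBFS

-21 dBFS sits 12 dB over threshold.
4:1 compression reduces that to 12/4 = 3 dB over.
So the level is -33 + 3 = -30 dBFS; make-up adds 10 dB, giving -20 dBFS.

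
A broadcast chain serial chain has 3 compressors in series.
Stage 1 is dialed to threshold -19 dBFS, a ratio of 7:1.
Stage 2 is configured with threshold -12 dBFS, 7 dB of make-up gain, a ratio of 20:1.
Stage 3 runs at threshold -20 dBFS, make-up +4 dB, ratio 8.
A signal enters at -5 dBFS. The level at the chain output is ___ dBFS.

Stage 1: overshoot 14 dB → 14/7 = 2 dB → -17 dBFS.
Stage 2: -17 dBFS ≤ -12 dBFS, so stage 2 doesn't engage; make-up brings it to -10 dBFS.
Stage 3: overshoot 10 dB → 10/8 = 1.25 dB → -18.75 dBFS; +4 dB make-up → -14.75 dBFS.

-14.75 dBFS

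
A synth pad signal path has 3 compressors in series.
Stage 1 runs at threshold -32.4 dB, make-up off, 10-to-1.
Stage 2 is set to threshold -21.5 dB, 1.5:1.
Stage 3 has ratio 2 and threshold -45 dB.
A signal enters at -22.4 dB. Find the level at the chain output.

-38.2 dB

Stage 1: 10 dB above -32.4 dB, reduced 10:1 to 1 dB above → -31.4 dB.
Stage 2: -31.4 dB ≤ -21.5 dB, so stage 2 doesn't engage; output -31.4 dB.
Stage 3: 13.6 dB above -45 dB, reduced 2:1 to 6.8 dB above → -38.2 dB.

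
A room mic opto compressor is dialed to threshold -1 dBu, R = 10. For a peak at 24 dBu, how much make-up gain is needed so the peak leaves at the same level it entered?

22.5 dB

Overshoot 25 dB → 25/10 = 2.5 dB after compression, so the compressed level is -1 + 2.5 = 1.5 dBu.
Make-up = target − compressed = 24 − 1.5 = 22.5 dB.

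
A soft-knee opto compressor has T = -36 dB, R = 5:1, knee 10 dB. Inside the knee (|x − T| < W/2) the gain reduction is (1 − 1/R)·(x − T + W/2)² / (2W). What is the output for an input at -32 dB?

x − T + W/2 = -32 − (-36) + 5 = 9.
GR = (1 − 1/5) × 9² / 20 = 0.8 × 81 / 20 = 3.24 dB.
Output = -32 − 3.24 = -35.24 dB.

-35.24 dB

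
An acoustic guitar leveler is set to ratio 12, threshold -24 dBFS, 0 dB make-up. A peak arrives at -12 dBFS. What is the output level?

The input is 12 dB above the -24 dBFS threshold.
The 12 dB excess becomes 1 dB after 12:1 reduction.
Output = -24 + 1 = -23 dBFS.

-23 dBFS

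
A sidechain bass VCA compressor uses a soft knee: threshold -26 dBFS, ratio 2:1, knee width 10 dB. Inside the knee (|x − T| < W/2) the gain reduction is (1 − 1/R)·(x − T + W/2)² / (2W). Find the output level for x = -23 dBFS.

-24.6 dBFS

x − T + W/2 = -23 − (-26) + 5 = 8.
GR = (1 − 1/2) × 8² / 20 = 0.5 × 64 / 20 = 1.6 dB.
Output = -23 − 1.6 = -24.6 dBFS.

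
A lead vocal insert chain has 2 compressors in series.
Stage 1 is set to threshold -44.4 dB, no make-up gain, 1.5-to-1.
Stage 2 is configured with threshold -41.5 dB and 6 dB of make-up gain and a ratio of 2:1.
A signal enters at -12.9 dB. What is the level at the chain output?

-26.45 dB

Stage 1: -12.9 dB is 31.5 dB over -44.4 dB; at 1.5:1 that becomes 21 dB over, giving -23.4 dB.
Stage 2: overshoot 18.1 dB → 18.1/2 = 9.05 dB → -32.45 dB; +6 dB make-up → -26.45 dB.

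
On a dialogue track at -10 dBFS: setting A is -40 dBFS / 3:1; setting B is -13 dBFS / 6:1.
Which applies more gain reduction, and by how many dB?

A: 30 dB over, compressed to 10 dB over, so 20 dB of GR.
B: 3 dB over, compressed to 0.5 dB over, so 2.5 dB of GR.
Difference: 17.5 dB in favour of A.

A, by 17.5 dB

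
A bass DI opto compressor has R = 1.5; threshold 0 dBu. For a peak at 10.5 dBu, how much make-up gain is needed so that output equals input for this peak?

Without make-up, output = threshold + overshoot/1.5 = 0 + 7 = 7 dBu.
Gap to target: 3.5 dB.

3.5 dB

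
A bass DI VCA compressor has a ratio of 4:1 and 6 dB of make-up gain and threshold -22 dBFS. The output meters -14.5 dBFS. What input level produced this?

-16 dBFS

Remove make-up: -14.5 − 6 = -20.5 dBFS.
That's 1.5 dB above the -22 dBFS threshold.
Input overshoot = R × output overshoot = 6 dB → input = -22 + 6 = -16 dBFS.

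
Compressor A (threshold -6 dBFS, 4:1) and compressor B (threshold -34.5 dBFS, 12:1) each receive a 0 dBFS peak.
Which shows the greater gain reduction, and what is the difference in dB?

B, by 27.125 dB

A: 6 dB over, compressed to 1.5 dB over, so 4.5 dB of GR.
B: 34.5 dB over, compressed to 2.875 dB over, so 31.625 dB of GR.
B applies 27.125 dB more gain reduction.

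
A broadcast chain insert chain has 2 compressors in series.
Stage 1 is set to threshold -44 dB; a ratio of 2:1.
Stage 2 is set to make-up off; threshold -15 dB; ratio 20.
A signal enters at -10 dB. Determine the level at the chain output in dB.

-27 dB

Stage 1: 34 dB above -44 dB, reduced 2:1 to 17 dB above → -27 dB.
Stage 2: -27 dB is at or below the -15 dB threshold — no compression; output -27 dB.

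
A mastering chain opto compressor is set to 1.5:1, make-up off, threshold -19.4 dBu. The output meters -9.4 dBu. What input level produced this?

-4.4 dBu

The compressed level sits -9.4 − (-19.4) = 10 dB over threshold.
Undo the ratio: input overshoot = 10 × 1.5 = 15 dB, giving input = -4.4 dBu.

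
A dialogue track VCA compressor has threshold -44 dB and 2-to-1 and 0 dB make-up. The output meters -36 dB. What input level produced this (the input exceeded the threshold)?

-28 dB

Post-compression overshoot = -36 − (-44) = 8 dB.
Undo the ratio: input overshoot = 8 × 2 = 16 dB, giving input = -28 dB.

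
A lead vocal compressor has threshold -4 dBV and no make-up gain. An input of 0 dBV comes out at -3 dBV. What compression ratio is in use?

Input overshoot = 0 − (-4) = 4 dB; output overshoot = -3 − (-4) = 1 dB.
Ratio = 4 / 1 = 4.

4:1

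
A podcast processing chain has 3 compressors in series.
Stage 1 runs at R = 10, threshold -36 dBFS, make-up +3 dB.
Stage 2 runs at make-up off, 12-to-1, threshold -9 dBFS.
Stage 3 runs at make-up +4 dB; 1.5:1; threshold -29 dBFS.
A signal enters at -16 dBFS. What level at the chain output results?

-27 dBFS

Stage 1: -16 dBFS is 20 dB over -36 dBFS; at 10:1 that becomes 2 dB over, giving -34 dBFS; +3 dB make-up → -31 dBFS.
Stage 2: -31 dBFS ≤ -9 dBFS, so stage 2 doesn't engage; output -31 dBFS.
Stage 3: -31 dBFS is at or below the -29 dBFS threshold — no compression; make-up brings it to -27 dBFS.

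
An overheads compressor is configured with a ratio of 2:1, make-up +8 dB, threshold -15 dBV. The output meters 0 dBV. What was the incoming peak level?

Remove make-up: 0 − 8 = -8 dBV.
The compressed level sits -8 − (-15) = 7 dB over threshold.
Input overshoot = R × output overshoot = 14 dB → input = -15 + 14 = -1 dBV.

-1 dBV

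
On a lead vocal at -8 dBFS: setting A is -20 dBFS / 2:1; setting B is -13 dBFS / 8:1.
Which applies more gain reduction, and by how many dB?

A: 12 dB over, compressed to 6 dB over, so 6 dB of GR.
B: 5 dB over, compressed to 0.625 dB over, so 4.375 dB of GR.
Difference: 1.625 dB in favour of A.

A, by 1.625 dB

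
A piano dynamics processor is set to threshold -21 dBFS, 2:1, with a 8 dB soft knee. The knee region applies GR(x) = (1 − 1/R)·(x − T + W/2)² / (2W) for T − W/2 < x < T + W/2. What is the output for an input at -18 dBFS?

-19.53125 dBFS

x − T + W/2 = -18 − (-21) + 4 = 7.
GR = (1 − 1/2) × 7² / 16 = 0.5 × 49 / 16 = 1.53125 dB.
Output = -18 − 1.53125 = -19.53125 dBFS.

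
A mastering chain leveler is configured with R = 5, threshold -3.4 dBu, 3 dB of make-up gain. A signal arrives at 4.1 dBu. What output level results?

The input is 7.5 dB above the -3.4 dBu threshold.
At 5:1 the overshoot is divided by 5, leaving 1.5 dB above threshold.
That puts the output at -1.9 dBu; make-up adds 3 dB, giving 1.1 dBu.

1.1 dBu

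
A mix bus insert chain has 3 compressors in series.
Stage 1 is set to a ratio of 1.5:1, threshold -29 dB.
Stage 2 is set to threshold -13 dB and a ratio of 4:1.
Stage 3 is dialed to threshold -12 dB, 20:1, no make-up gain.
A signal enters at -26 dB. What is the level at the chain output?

Stage 1: overshoot 3 dB → 3/1.5 = 2 dB → -27 dB.
Stage 2: -27 dB ≤ -13 dB, so stage 2 doesn't engage; output -27 dB.
Stage 3: below threshold (-27 ≤ -12); passes unchanged; output -27 dB.

-27 dB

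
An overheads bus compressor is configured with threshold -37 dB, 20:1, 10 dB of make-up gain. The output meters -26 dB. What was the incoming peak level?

Before make-up, the level was -26 − 10 = -36 dB.
That's 1 dB above the -37 dB threshold.
Before 20:1 compression the overshoot was 1 × 20 = 20 dB, so input = -37 + 20 = -17 dB.

-17 dB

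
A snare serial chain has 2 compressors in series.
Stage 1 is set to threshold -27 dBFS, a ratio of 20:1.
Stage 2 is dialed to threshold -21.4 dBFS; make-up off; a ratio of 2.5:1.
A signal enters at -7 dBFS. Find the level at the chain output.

-26 dBFS

Stage 1: -7 dBFS is 20 dB over -27 dBFS; at 20:1 that becomes 1 dB over, giving -26 dBFS.
Stage 2: below threshold (-26 ≤ -21.4); passes unchanged; output -26 dBFS.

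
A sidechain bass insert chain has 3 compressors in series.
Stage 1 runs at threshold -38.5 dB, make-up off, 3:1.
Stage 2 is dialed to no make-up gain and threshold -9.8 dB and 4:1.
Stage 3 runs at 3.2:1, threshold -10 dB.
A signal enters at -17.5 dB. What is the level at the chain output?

-31.5 dB

Stage 1: overshoot 21 dB → 21/3 = 7 dB → -31.5 dB.
Stage 2: below threshold (-31.5 ≤ -9.8); passes unchanged; output -31.5 dB.
Stage 3: below threshold (-31.5 ≤ -10); passes unchanged; output -31.5 dB.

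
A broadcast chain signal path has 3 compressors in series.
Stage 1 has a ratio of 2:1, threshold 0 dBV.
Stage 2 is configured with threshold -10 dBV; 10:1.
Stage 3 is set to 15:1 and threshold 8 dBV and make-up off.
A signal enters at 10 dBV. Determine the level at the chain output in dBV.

Stage 1: 10 dBV is 10 dB over 0 dBV; at 2:1 that becomes 5 dB over, giving 5 dBV.
Stage 2: 15 dB above -10 dBV, reduced 10:1 to 1.5 dB above → -8.5 dBV.
Stage 3: -8.5 dBV ≤ 8 dBV, so stage 3 doesn't engage; output -8.5 dBV.

-8.5 dBV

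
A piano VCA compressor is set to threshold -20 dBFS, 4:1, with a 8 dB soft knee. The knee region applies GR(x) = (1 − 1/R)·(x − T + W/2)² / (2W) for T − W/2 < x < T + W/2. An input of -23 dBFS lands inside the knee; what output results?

x − T + W/2 = -23 − (-20) + 4 = 1.
GR = (1 − 1/4) × 1² / 16 = 0.75 × 1 / 16 = 0.046875 dB.
Output = -23 − 0.046875 = -23.046875 dBFS.

-23.046875 dBFS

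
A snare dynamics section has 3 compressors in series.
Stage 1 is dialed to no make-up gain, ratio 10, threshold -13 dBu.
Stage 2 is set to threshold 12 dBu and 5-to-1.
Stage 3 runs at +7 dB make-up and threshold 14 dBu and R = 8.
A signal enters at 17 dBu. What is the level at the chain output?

-3 dBu

Stage 1: overshoot 30 dB → 30/10 = 3 dB → -10 dBu.
Stage 2: -10 dBu ≤ 12 dBu, so stage 2 doesn't engage; output -10 dBu.
Stage 3: -10 dBu ≤ 14 dBu, so stage 3 doesn't engage; make-up brings it to -3 dBu.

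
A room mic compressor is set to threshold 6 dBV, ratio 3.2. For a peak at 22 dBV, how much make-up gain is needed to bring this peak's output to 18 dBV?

7 dB

The peak compresses to 6 + 16/3.2 = 11 dBV.
To reach 18 dBV requires 18 − 11 = 7 dB of make-up.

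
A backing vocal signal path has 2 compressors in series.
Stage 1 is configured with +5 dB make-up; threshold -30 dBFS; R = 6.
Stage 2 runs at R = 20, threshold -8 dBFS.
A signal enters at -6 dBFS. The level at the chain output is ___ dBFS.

Stage 1: overshoot 24 dB → 24/6 = 4 dB → -26 dBFS; +5 dB make-up → -21 dBFS.
Stage 2: -21 dBFS ≤ -8 dBFS, so stage 2 doesn't engage; output -21 dBFS.

-21 dBFS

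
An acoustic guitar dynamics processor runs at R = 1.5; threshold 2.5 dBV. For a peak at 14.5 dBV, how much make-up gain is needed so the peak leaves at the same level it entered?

The peak compresses to 2.5 + 12/1.5 = 10.5 dBV.
To reach 14.5 dBV requires 14.5 − 10.5 = 4 dB of make-up.

4 dB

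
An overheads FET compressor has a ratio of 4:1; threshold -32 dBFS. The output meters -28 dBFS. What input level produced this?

-16 dBFS

Post-compression overshoot = -28 − (-32) = 4 dB.
Undo the ratio: input overshoot = 4 × 4 = 16 dB, giving input = -16 dBFS.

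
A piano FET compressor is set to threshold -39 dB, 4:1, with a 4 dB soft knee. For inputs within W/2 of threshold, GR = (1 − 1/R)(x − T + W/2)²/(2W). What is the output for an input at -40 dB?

-40.09375 dB

x − T + W/2 = -40 − (-39) + 2 = 1.
GR = (1 − 1/4) × 1² / 8 = 0.75 × 1 / 8 = 0.09375 dB.
Output = -40 − 0.09375 = -40.09375 dB.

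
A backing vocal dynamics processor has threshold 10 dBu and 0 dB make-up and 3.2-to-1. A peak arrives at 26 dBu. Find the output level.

15 dBu

26 dBu sits 16 dB over threshold.
At 3.2:1 the overshoot is divided by 3.2, leaving 5 dB above threshold.
That puts the output at 15 dBu.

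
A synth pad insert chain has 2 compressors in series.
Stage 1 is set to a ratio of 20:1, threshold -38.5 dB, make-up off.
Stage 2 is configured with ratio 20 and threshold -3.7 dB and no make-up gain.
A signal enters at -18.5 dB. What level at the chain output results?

Stage 1: -18.5 dB is 20 dB over -38.5 dB; at 20:1 that becomes 1 dB over, giving -37.5 dB.
Stage 2: -37.5 dB ≤ -3.7 dB, so stage 2 doesn't engage; output -37.5 dB.

-37.5 dB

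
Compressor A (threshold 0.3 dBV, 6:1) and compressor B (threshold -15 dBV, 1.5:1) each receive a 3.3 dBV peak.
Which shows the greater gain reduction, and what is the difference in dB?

B, by 3.6 dB

A: GR = 3 − 3/6 = 2.5 dB.
B: GR = 18.3 − 18.3/1.5 = 6.1 dB.
B reduces 3.6 dB more.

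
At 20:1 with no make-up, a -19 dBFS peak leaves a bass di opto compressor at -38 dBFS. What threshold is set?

Let T be the threshold. Output overshoot = (input overshoot)/R, so -38 − T = (-19 − T)/20.
20·(-38 − T) = -19 − T → 19·T = -760 − (-19) = -741.
T = -741/19 = -39 dBFS.

-39 dBFS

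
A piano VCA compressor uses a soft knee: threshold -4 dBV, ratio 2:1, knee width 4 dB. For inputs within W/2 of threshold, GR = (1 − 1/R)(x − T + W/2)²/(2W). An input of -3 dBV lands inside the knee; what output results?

-3.5625 dBV

x − T + W/2 = -3 − (-4) + 2 = 3.
GR = (1 − 1/2) × 3² / 8 = 0.5 × 9 / 8 = 0.5625 dB.
Output = -3 − 0.5625 = -3.5625 dBV.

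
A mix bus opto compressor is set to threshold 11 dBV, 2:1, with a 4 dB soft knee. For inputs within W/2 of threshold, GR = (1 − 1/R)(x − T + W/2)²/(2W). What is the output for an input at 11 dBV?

x − T + W/2 = 11 − 11 + 2 = 2.
GR = (1 − 1/2) × 2² / 8 = 0.5 × 4 / 8 = 0.25 dB.
Output = 11 − 0.25 = 10.75 dBV.

10.75 dBV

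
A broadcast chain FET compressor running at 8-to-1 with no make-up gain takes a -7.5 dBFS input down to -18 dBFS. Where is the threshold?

-19.5 dBFS

Input is 12 dB above T (since output overshoot × R = input overshoot: (-18 − T)·8 = -7.5 − T gives T = -19.5 dBFS).
Check: -19.5 + (-7.5 − (-19.5))/8 = -19.5 + 1.5 = -18 dBFS. ✓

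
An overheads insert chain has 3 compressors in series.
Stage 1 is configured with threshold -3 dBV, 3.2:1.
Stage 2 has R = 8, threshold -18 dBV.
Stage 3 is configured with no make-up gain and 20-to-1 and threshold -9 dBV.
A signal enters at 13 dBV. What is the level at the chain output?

Stage 1: 16 dB above -3 dBV, reduced 3.2:1 to 5 dB above → 2 dBV.
Stage 2: 20 dB above -18 dBV, reduced 8:1 to 2.5 dB above → -15.5 dBV.
Stage 3: below threshold (-15.5 ≤ -9); passes unchanged; output -15.5 dBV.

-15.5 dBV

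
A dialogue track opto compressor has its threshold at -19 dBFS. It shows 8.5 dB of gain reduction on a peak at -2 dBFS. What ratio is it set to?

Input overshoot = -2 − (-19) = 17 dB.
Output overshoot = 17 − 8.5 = 8.5 dB.
Ratio = input overshoot / output overshoot = 17 / 8.5 = 2.

2:1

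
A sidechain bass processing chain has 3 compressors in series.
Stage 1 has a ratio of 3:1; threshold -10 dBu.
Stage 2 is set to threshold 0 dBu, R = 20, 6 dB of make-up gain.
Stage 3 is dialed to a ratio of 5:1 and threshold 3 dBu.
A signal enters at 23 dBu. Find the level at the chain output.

3.61 dBu

Stage 1: overshoot 33 dB → 33/3 = 11 dB → 1 dBu.
Stage 2: 1 dBu is 1 dB over 0 dBu; at 20:1 that becomes 0.05 dB over, giving 0.05 dBu; +6 dB make-up → 6.05 dBu.
Stage 3: 6.05 dBu is 3.05 dB over 3 dBu; at 5:1 that becomes 0.61 dB over, giving 3.61 dBu.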